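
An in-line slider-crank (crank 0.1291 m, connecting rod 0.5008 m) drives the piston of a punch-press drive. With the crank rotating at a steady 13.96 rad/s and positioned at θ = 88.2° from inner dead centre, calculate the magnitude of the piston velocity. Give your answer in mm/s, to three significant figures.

ω = 13.96 rad/s
For an in-line slider-crank, x = r cosθ + √(L² − r² sin²θ), so v = −rω sinθ·[1 + r cosθ/√(L² − r² sin²θ)].
With r = 0.1291 m, L = 0.5008 m, θ = 88.2°: √(L² − r² sin²θ) = 0.48389 m.
v = −0.1291·13.96·0.99951·[1 + 0.1291·0.03141/0.48389] = -1.8164 m/s.
|v| = 1.8164 m/s = 1816.4 mm/s.

1820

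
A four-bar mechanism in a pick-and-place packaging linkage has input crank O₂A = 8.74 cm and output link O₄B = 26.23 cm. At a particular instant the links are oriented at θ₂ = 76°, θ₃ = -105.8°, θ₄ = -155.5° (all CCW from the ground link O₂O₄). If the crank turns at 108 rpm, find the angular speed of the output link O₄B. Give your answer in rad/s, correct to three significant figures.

ω₂ = 11.31 rad/s (from 108 rpm).
Differentiating the loop-closure r₂e^{iθ₂}+r₃e^{iθ₃}=r₁+r₄e^{iθ₄} gives r₂ω₂e^{iθ₂}+r₃ω₃e^{iθ₃}=r₄ω₄e^{iθ₄}.
Eliminating the other unknown: ω₄ = r₂ω₂ sin(θ₂−θ₃) / [r₄ sin(θ₄−θ₃)].
Numerator sine = -0.03141; denominator sine = -0.76267.
Result = 0.0874·11.31·(-0.03141) / (0.2623·(-0.76267)) = +0.15521 rad/s; magnitude 0.15521 rad/s.

0.155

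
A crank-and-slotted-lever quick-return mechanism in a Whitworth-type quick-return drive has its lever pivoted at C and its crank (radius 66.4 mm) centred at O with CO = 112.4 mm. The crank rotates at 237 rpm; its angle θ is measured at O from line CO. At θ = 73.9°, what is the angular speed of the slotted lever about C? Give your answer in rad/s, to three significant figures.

7.59

ω = 24.82 rad/s (from 237 rpm).
Crank pin A relative to C: A = (d + r cosθ, r sinθ); lever angle φ = atan2(r sinθ, d + r cosθ).
Differentiating tanφ: φ̇ = rω(d cosθ + r)/(d² + r² + 2dr cosθ).
d² + r² + 2dr cosθ = |CA|² = 0.0211821 m²;  d cosθ + r = +0.09757 m.
|ω_lever| = |0.0664·24.82·+0.09757| / 0.0211821 = 7.5909 rad/s.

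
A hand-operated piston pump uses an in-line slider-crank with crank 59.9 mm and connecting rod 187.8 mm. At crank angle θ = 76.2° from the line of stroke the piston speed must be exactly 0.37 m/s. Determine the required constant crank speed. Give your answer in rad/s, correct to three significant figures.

5.89

For an in-line slider-crank, |v_piston| = rω|sinθ|·[1 + r cosθ/√(L² − r² sin²θ)].
With r = 0.0599 m, L = 0.1878 m, θ = 76.2°: the bracketed kinematic factor |dx/dθ| = 0.062826 m.
ω = v/|dx/dθ| = 0.37/0.062826 = 5.8893 rad/s.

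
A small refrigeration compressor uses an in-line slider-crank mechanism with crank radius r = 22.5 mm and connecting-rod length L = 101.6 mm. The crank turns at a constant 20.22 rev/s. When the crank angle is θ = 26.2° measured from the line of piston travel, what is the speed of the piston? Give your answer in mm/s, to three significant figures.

1510

ω = 2π·20.2 = 127 rad/s
For an in-line slider-crank, x = r cosθ + √(L² − r² sin²θ), so v = −rω sinθ·[1 + r cosθ/√(L² − r² sin²θ)].
With r = 0.0225 m, L = 0.1016 m, θ = 26.2°: √(L² − r² sin²θ) = 0.10111 m.
v = −0.0225·127·0.44151·[1 + 0.0225·0.89726/0.10111] = -1.514 m/s.
|v| = 1.514 m/s = 1514 mm/s.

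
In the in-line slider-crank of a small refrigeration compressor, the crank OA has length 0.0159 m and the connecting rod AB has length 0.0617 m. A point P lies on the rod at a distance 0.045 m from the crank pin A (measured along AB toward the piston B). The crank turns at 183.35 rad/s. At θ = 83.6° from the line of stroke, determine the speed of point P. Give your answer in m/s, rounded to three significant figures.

2.96

ω = 183.3 rad/s.  Crank-pin speed |V_A| = rω = 2.9153 m/s, perpendicular to OA.
Rod angle: sinφ = −(r/L) sinθ ⇒ φ = -14.838°; ω_rod = −rω cosθ/√(L²−r²sin²θ) = -5.4485 rad/s.
V_P = V_A + ω_rod × AP, with AP = 0.045 m along the rod.
Components: V_Px = −rω sinθ − a·ω_rod·sinφ = -2.9599 m/s;  V_Py = rω cosθ + a·ω_rod·cosφ = +0.087956 m/s.
|V_P| = √(V_Px² + V_Py²) = 2.9612 m/s.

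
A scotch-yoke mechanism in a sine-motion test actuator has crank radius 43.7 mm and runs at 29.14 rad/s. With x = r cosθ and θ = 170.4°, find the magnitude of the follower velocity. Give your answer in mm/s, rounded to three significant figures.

212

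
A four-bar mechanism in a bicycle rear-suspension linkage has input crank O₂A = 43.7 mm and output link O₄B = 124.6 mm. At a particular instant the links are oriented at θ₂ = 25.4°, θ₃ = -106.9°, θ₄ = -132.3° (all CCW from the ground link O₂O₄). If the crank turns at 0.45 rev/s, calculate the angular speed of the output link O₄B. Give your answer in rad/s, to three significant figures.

ω₂ = 2.827 rad/s (from 0.45 rev/s).
Differentiating the loop-closure r₂e^{iθ₂}+r₃e^{iθ₃}=r₁+r₄e^{iθ₄} gives r₂ω₂e^{iθ₂}+r₃ω₃e^{iθ₃}=r₄ω₄e^{iθ₄}.
Eliminating the other unknown: ω₄ = r₂ω₂ sin(θ₂−θ₃) / [r₄ sin(θ₄−θ₃)].
Numerator sine = +0.73963; denominator sine = -0.42894.
Result = 0.0437·2.827·(+0.73963) / (0.1246·(-0.42894)) = -1.7099 rad/s; magnitude 1.7099 rad/s.

1.71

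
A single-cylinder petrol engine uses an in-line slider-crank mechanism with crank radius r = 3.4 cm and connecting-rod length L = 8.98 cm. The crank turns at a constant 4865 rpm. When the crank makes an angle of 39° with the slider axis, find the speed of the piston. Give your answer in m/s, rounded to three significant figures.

ω = 2π·4865/60 = 509.5 rad/s
For an in-line slider-crank, x = r cosθ + √(L² − r² sin²θ), so v = −rω sinθ·[1 + r cosθ/√(L² − r² sin²θ)].
With r = 0.034 m, L = 0.0898 m, θ = 39°: √(L² − r² sin²θ) = 0.087214 m.
v = −0.034·509.5·0.62932·[1 + 0.034·0.77715/0.087214] = -14.204 m/s.
|v| = 14.204 m/s.

14.2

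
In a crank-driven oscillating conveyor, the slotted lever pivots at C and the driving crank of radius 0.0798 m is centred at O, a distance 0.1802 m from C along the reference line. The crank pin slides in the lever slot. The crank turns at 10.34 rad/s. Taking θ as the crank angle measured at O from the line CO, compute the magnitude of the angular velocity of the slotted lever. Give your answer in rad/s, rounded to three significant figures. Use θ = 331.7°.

3.07

ω = 10.34 rad/s
Crank pin A relative to C: A = (d + r cosθ, r sinθ); lever angle φ = atan2(r sinθ, d + r cosθ).
Differentiating tanφ: φ̇ = rω(d cosθ + r)/(d² + r² + 2dr cosθ).
d² + r² + 2dr cosθ = |CA|² = 0.0641625 m²;  d cosθ + r = +0.23846 m.
|ω_lever| = |0.0798·10.34·+0.23846| / 0.0641625 = 3.0666 rad/s.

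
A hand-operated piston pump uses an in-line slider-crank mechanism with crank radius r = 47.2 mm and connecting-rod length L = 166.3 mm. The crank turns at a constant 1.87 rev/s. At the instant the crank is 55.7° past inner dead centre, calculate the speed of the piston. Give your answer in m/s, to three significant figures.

ω = 2π·1.87 = 11.75 rad/s
For an in-line slider-crank, x = r cosθ + √(L² − r² sin²θ), so v = −rω sinθ·[1 + r cosθ/√(L² − r² sin²θ)].
With r = 0.0472 m, L = 0.1663 m, θ = 55.7°: √(L² − r² sin²θ) = 0.16166 m.
v = −0.0472·11.75·0.82610·[1 + 0.0472·0.56353/0.16166] = -0.53351 m/s.
|v| = 0.53351 m/s.

0.534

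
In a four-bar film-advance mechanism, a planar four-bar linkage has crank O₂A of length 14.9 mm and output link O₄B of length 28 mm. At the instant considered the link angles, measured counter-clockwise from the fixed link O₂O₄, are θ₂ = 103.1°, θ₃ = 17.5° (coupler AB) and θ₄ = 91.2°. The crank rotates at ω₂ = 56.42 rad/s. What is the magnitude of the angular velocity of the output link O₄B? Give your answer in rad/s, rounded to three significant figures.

31.2

ω₂ = 56.42 rad/s
Differentiating the loop-closure r₂e^{iθ₂}+r₃e^{iθ₃}=r₁+r₄e^{iθ₄} gives r₂ω₂e^{iθ₂}+r₃ω₃e^{iθ₃}=r₄ω₄e^{iθ₄}.
Eliminating the other unknown: ω₄ = r₂ω₂ sin(θ₂−θ₃) / [r₄ sin(θ₄−θ₃)].
Numerator sine = +0.99705; denominator sine = +0.95981.
Result = 0.0149·56.42·(+0.99705) / (0.028·(+0.95981)) = +31.189 rad/s; magnitude 31.189 rad/s.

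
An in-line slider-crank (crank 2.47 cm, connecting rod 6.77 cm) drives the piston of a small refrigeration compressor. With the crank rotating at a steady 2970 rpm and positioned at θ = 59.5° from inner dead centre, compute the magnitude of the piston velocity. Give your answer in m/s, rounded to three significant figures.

7.91

ω = 2π·2970/60 = 311 rad/s
For an in-line slider-crank, x = r cosθ + √(L² − r² sin²θ), so v = −rω sinθ·[1 + r cosθ/√(L² − r² sin²θ)].
With r = 0.0247 m, L = 0.0677 m, θ = 59.5°: √(L² − r² sin²θ) = 0.064268 m.
v = −0.0247·311·0.86163·[1 + 0.0247·0.50754/0.064268] = -7.9103 m/s.
|v| = 7.9103 m/s.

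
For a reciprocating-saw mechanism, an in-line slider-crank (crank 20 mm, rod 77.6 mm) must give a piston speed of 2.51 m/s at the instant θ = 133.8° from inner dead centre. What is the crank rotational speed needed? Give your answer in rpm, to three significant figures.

2030

For an in-line slider-crank, |v_piston| = rω|sinθ|·[1 + r cosθ/√(L² − r² sin²θ)].
With r = 0.02 m, L = 0.0776 m, θ = 133.8°: the bracketed kinematic factor |dx/dθ| = 0.011814 m.
ω = v/|dx/dθ| = 2.51/0.011814 = 212.45 rad/s.
N = 60ω/(2π) = 2028.8 rpm.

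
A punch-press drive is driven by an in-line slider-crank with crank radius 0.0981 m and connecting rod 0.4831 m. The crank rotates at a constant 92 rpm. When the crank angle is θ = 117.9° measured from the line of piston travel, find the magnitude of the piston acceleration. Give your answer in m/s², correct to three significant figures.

5.30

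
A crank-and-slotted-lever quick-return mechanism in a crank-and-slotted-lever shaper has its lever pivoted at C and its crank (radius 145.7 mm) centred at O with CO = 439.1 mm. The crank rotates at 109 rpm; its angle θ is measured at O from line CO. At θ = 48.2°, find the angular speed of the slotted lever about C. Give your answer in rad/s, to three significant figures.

ω = 11.41 rad/s (from 109 rpm).
Crank pin A relative to C: A = (d + r cosθ, r sinθ); lever angle φ = atan2(r sinθ, d + r cosθ).
Differentiating tanφ: φ̇ = rω(d cosθ + r)/(d² + r² + 2dr cosθ).
d² + r² + 2dr cosθ = |CA|² = 0.299323 m²;  d cosθ + r = +0.43837 m.
|ω_lever| = |0.1457·11.41·+0.43837| / 0.299323 = 2.4357 rad/s.

2.44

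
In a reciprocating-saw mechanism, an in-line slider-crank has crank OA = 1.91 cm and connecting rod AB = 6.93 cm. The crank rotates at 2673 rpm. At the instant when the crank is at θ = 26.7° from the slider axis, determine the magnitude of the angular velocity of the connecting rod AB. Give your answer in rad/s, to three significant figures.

69.5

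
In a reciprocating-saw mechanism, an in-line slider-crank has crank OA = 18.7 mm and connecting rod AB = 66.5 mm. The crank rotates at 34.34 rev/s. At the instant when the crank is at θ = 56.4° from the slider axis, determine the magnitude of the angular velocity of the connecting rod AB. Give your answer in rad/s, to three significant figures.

34.5

ω = 215.8 rad/s (converted from 34.34 rev/s).
The rod makes angle φ with the slider axis where L sinφ = r sinθ; differentiating, L cosφ·φ̇ = r ω cosθ.
L cosφ = √(L² − r² sin²θ) = 0.06465 m.
|ω_rod| = r ω |cosθ| / √(L² − r² sin²θ) = 0.0187·215.8·0.55339/0.06465 = 34.537 rad/s.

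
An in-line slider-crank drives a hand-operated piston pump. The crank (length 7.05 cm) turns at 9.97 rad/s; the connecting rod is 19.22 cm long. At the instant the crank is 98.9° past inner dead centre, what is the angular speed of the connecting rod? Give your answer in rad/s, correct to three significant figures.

0.607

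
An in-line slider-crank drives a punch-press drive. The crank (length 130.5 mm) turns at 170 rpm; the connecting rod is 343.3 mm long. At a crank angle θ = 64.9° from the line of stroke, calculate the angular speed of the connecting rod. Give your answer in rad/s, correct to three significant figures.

3.06

ω = 17.8 rad/s (converted from 170 rpm).
The rod makes angle φ with the slider axis where L sinφ = r sinθ; differentiating, L cosφ·φ̇ = r ω cosθ.
L cosφ = √(L² − r² sin²θ) = 0.32232 m.
|ω_rod| = r ω |cosθ| / √(L² − r² sin²θ) = 0.1305·17.8·0.42420/0.32232 = 3.0575 rad/s.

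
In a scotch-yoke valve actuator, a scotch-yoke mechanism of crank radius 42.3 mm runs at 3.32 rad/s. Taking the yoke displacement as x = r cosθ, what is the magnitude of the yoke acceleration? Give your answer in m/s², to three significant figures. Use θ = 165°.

ω = 3.32 rad/s
x = r cosθ ⇒ ẍ = −rω² cosθ (ω constant).
|a| = rω²|cosθ| = 0.0423·(3.32)²·|cos 165°| = 0.45036 m/s².

0.450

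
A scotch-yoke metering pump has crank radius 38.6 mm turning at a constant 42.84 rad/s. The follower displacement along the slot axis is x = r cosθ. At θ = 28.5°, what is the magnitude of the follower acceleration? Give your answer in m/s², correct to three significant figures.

ω = 42.84 rad/s
x = r cosθ ⇒ ẍ = −rω² cosθ (ω constant).
|a| = rω²|cosθ| = 0.0386·(42.84)²·|cos 28.5°| = 62.257 m/s².

62.3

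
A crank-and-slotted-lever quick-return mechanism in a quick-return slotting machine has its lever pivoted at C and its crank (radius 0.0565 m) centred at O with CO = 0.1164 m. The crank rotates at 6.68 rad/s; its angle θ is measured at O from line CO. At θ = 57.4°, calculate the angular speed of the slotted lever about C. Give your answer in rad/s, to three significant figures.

1.89

ω = 6.68 rad/s
Crank pin A relative to C: A = (d + r cosθ, r sinθ); lever angle φ = atan2(r sinθ, d + r cosθ).
Differentiating tanφ: φ̇ = rω(d cosθ + r)/(d² + r² + 2dr cosθ).
d² + r² + 2dr cosθ = |CA|² = 0.0238278 m²;  d cosθ + r = +0.11921 m.
|ω_lever| = |0.0565·6.68·+0.11921| / 0.0238278 = 1.8883 rad/s.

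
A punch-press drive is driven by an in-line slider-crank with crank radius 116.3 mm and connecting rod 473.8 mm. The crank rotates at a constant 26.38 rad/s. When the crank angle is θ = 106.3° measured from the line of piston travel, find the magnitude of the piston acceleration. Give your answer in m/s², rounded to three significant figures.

ω = 26.38 rad/s
x(θ) = r cosθ + √(L² − r² sin²θ); with ω constant, a = ω²·d²x/dθ².
d²x/dθ² = −r cosθ − r²(cos2θ)/√u − r⁴ sin²2θ/(4u^{3/2}),  u = L² − r² sin²θ = 0.212026 m².
Substituting r = 0.1163 m, L = 0.4738 m, θ = 106.3°: d²x/dθ² = +0.057252 m.
a = ω²·d²x/dθ² = (26.38)²·(+0.057252) = +39.842 m/s²;  |a| = 39.842 m/s².

39.8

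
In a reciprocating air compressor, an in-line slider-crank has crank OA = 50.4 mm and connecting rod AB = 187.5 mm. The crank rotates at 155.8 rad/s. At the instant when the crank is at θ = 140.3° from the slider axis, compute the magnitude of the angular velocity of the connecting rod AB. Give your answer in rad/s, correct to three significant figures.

ω = 155.8 rad/s
The rod makes angle φ with the slider axis where L sinφ = r sinθ; differentiating, L cosφ·φ̇ = r ω cosθ.
L cosφ = √(L² − r² sin²θ) = 0.18472 m.
|ω_rod| = r ω |cosθ| / √(L² − r² sin²θ) = 0.0504·155.8·0.76940/0.18472 = 32.707 rad/s.

32.7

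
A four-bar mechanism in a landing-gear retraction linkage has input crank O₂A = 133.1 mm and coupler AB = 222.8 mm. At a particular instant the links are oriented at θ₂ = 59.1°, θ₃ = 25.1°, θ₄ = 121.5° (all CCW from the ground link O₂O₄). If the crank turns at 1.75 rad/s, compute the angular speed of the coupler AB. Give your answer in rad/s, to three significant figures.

0.932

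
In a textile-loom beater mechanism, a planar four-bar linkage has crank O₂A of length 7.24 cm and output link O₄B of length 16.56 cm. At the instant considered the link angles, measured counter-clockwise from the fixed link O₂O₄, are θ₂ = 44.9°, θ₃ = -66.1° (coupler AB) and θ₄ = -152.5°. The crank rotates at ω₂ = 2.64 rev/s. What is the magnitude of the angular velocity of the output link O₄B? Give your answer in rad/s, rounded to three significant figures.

ω₂ = 16.59 rad/s (from 2.64 rev/s).
Differentiating the loop-closure r₂e^{iθ₂}+r₃e^{iθ₃}=r₁+r₄e^{iθ₄} gives r₂ω₂e^{iθ₂}+r₃ω₃e^{iθ₃}=r₄ω₄e^{iθ₄}.
Eliminating the other unknown: ω₄ = r₂ω₂ sin(θ₂−θ₃) / [r₄ sin(θ₄−θ₃)].
Numerator sine = +0.93358; denominator sine = -0.99803.
Result = 0.0724·16.59·(+0.93358) / (0.1656·(-0.99803)) = -6.7838 rad/s; magnitude 6.7838 rad/s.

6.78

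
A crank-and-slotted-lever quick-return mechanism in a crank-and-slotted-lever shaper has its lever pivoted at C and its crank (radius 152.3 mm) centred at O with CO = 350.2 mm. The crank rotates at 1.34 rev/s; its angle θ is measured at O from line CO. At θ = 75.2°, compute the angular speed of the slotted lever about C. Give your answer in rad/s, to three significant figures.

ω = 8.419 rad/s (from 1.34 rev/s).
Crank pin A relative to C: A = (d + r cosθ, r sinθ); lever angle φ = atan2(r sinθ, d + r cosθ).
Differentiating tanφ: φ̇ = rω(d cosθ + r)/(d² + r² + 2dr cosθ).
d² + r² + 2dr cosθ = |CA|² = 0.173084 m²;  d cosθ + r = +0.24176 m.
|ω_lever| = |0.1523·8.419·+0.24176| / 0.173084 = 1.791 rad/s.

1.79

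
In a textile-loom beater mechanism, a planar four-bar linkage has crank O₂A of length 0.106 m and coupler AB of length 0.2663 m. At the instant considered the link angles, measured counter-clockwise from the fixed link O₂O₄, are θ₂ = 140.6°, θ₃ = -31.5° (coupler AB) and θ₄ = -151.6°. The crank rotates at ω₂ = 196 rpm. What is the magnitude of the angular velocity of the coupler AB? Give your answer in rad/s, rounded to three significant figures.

ω₂ = 20.53 rad/s (from 196 rpm).
Differentiating the loop-closure r₂e^{iθ₂}+r₃e^{iθ₃}=r₁+r₄e^{iθ₄} gives r₂ω₂e^{iθ₂}+r₃ω₃e^{iθ₃}=r₄ω₄e^{iθ₄}.
Eliminating the other unknown: ω₃ = r₂ω₂ sin(θ₄−θ₂) / [r₃ sin(θ₃−θ₄)].
Numerator sine = +0.92587; denominator sine = +0.86515.
Result = 0.106·20.53·(+0.92587) / (0.2663·(+0.86515)) = +8.7433 rad/s; magnitude 8.7433 rad/s.

8.74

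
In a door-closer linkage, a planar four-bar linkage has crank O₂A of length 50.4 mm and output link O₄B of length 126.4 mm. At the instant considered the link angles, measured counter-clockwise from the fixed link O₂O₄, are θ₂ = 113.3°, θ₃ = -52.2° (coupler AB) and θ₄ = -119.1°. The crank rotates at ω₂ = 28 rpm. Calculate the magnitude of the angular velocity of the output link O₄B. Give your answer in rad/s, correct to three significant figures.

0.318

ω₂ = 2.932 rad/s (from 28 rpm).
Differentiating the loop-closure r₂e^{iθ₂}+r₃e^{iθ₃}=r₁+r₄e^{iθ₄} gives r₂ω₂e^{iθ₂}+r₃ω₃e^{iθ₃}=r₄ω₄e^{iθ₄}.
Eliminating the other unknown: ω₄ = r₂ω₂ sin(θ₂−θ₃) / [r₄ sin(θ₄−θ₃)].
Numerator sine = +0.25038; denominator sine = -0.91982.
Result = 0.0504·2.932·(+0.25038) / (0.1264·(-0.91982)) = -0.31825 rad/s; magnitude 0.31825 rad/s.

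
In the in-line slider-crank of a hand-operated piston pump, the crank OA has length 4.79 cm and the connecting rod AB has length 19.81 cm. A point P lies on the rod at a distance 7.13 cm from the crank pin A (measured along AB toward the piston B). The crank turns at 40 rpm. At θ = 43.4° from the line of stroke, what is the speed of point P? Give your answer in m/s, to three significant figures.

0.174

ω = 4.189 rad/s.  Crank-pin speed |V_A| = rω = 0.20064 m/s, perpendicular to OA.
Rod angle: sinφ = −(r/L) sinθ ⇒ φ = -9.563°; ω_rod = −rω cosθ/√(L²−r²sin²θ) = -0.74627 rad/s.
V_P = V_A + ω_rod × AP, with AP = 0.0713 m along the rod.
Components: V_Px = −rω sinθ − a·ω_rod·sinφ = -0.1467 m/s;  V_Py = rω cosθ + a·ω_rod·cosφ = +0.093312 m/s.
|V_P| = √(V_Px² + V_Py²) = 0.17386 m/s.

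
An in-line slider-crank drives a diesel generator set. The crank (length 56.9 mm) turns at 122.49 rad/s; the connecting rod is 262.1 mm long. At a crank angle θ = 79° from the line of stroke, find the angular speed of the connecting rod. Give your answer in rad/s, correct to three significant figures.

5.19

ω = 122.5 rad/s
The rod makes angle φ with the slider axis where L sinφ = r sinθ; differentiating, L cosφ·φ̇ = r ω cosθ.
L cosφ = √(L² − r² sin²θ) = 0.25608 m.
|ω_rod| = r ω |cosθ| / √(L² − r² sin²θ) = 0.0569·122.5·0.19081/0.25608 = 5.1932 rad/s.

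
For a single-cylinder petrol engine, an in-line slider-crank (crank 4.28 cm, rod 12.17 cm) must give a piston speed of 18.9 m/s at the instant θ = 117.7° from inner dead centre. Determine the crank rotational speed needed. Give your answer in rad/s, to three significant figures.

602

For an in-line slider-crank, |v_piston| = rω|sinθ|·[1 + r cosθ/√(L² − r² sin²θ)].
With r = 0.0428 m, L = 0.1217 m, θ = 117.7°: the bracketed kinematic factor |dx/dθ| = 0.031376 m.
ω = v/|dx/dθ| = 18.9/0.031376 = 602.38 rad/s.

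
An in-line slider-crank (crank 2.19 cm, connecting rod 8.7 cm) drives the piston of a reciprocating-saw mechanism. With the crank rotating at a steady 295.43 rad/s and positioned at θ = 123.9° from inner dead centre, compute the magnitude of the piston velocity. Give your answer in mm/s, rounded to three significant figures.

ω = 295.4 rad/s
For an in-line slider-crank, x = r cosθ + √(L² − r² sin²θ), so v = −rω sinθ·[1 + r cosθ/√(L² − r² sin²θ)].
With r = 0.0219 m, L = 0.087 m, θ = 123.9°: √(L² − r² sin²θ) = 0.08508 m.
v = −0.0219·295.4·0.83001·[1 + 0.0219·-0.55775/0.08508] = -4.5991 m/s.
|v| = 4.5991 m/s = 4599.1 mm/s.

4600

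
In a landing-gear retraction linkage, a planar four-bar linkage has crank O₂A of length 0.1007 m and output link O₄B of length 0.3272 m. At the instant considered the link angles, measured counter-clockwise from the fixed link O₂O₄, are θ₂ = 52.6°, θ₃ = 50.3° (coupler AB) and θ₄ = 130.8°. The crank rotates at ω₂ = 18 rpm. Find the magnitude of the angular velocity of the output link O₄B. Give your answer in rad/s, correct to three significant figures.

0.0236

ω₂ = 1.885 rad/s (from 18 rpm).
Differentiating the loop-closure r₂e^{iθ₂}+r₃e^{iθ₃}=r₁+r₄e^{iθ₄} gives r₂ω₂e^{iθ₂}+r₃ω₃e^{iθ₃}=r₄ω₄e^{iθ₄}.
Eliminating the other unknown: ω₄ = r₂ω₂ sin(θ₂−θ₃) / [r₄ sin(θ₄−θ₃)].
Numerator sine = +0.04013; denominator sine = +0.98629.
Result = 0.1007·1.885·(+0.04013) / (0.3272·(+0.98629)) = +0.023605 rad/s; magnitude 0.023605 rad/s.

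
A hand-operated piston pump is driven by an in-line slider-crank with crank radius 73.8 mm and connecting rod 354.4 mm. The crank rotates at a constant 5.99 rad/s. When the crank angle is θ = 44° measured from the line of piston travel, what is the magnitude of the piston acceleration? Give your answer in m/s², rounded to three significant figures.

1.93

ω = 5.99 rad/s
x(θ) = r cosθ + √(L² − r² sin²θ); with ω constant, a = ω²·d²x/dθ².
d²x/dθ² = −r cosθ − r²(cos2θ)/√u − r⁴ sin²2θ/(4u^{3/2}),  u = L² − r² sin²θ = 0.122971 m².
Substituting r = 0.0738 m, L = 0.3544 m, θ = 44°: d²x/dθ² = -0.053801 m.
a = ω²·d²x/dθ² = (5.99)²·(-0.053801) = -1.9304 m/s²;  |a| = 1.9304 m/s².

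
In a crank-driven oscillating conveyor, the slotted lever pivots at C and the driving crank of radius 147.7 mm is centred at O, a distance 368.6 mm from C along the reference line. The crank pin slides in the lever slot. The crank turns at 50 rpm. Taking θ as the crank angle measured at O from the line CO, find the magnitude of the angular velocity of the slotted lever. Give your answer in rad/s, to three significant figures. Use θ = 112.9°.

ω = 5.236 rad/s (from 50 rpm).
Crank pin A relative to C: A = (d + r cosθ, r sinθ); lever angle φ = atan2(r sinθ, d + r cosθ).
Differentiating tanφ: φ̇ = rω(d cosθ + r)/(d² + r² + 2dr cosθ).
d² + r² + 2dr cosθ = |CA|² = 0.115312 m²;  d cosθ + r = +0.0042689 m.
|ω_lever| = |0.1477·5.236·+0.0042689| / 0.115312 = 0.02863 rad/s.

0.0286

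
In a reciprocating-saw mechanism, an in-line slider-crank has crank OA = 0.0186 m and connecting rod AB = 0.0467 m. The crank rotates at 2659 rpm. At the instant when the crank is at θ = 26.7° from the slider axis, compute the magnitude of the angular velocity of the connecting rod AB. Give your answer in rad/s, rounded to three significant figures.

ω = 278.4 rad/s (converted from 2659 rpm).
The rod makes angle φ with the slider axis where L sinφ = r sinθ; differentiating, L cosφ·φ̇ = r ω cosθ.
L cosφ = √(L² − r² sin²θ) = 0.045946 m.
|ω_rod| = r ω |cosθ| / √(L² − r² sin²θ) = 0.0186·278.4·0.89337/0.045946 = 100.7 rad/s.

101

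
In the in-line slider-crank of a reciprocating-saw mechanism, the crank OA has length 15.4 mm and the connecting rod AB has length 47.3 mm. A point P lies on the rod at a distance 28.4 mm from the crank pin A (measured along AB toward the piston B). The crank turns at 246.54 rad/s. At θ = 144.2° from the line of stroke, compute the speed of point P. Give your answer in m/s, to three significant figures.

2.23

ω = 246.5 rad/s.  Crank-pin speed |V_A| = rω = 3.7967 m/s, perpendicular to OA.
Rod angle: sinφ = −(r/L) sinθ ⇒ φ = -10.979°; ω_rod = −rω cosθ/√(L²−r²sin²θ) = +66.317 rad/s.
V_P = V_A + ω_rod × AP, with AP = 0.0284 m along the rod.
Components: V_Px = −rω sinθ − a·ω_rod·sinφ = -1.8622 m/s;  V_Py = rω cosθ + a·ω_rod·cosφ = -1.2304 m/s.
|V_P| = √(V_Px² + V_Py²) = 2.232 m/s.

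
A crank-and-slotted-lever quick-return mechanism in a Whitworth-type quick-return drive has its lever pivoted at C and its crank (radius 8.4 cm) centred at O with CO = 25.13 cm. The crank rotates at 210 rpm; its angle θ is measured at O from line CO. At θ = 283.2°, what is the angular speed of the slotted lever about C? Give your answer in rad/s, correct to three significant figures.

ω = 21.99 rad/s (from 210 rpm).
Crank pin A relative to C: A = (d + r cosθ, r sinθ); lever angle φ = atan2(r sinθ, d + r cosθ).
Differentiating tanφ: φ̇ = rω(d cosθ + r)/(d² + r² + 2dr cosθ).
d² + r² + 2dr cosθ = |CA|² = 0.0798483 m²;  d cosθ + r = +0.14138 m.
|ω_lever| = |0.084·21.99·+0.14138| / 0.0798483 = 3.2709 rad/s.

3.27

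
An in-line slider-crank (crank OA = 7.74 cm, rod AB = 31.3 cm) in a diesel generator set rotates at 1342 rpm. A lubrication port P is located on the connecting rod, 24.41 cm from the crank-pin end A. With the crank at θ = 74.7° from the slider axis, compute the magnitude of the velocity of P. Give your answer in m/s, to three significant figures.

11.1

ω = 140.5 rad/s.  Crank-pin speed |V_A| = rω = 10.877 m/s, perpendicular to OA.
Rod angle: sinφ = −(r/L) sinθ ⇒ φ = -13.799°; ω_rod = −rω cosθ/√(L²−r²sin²θ) = -9.4426 rad/s.
V_P = V_A + ω_rod × AP, with AP = 0.2441 m along the rod.
Components: V_Px = −rω sinθ − a·ω_rod·sinφ = -11.042 m/s;  V_Py = rω cosθ + a·ω_rod·cosφ = +0.63182 m/s.
|V_P| = √(V_Px² + V_Py²) = 11.06 m/s.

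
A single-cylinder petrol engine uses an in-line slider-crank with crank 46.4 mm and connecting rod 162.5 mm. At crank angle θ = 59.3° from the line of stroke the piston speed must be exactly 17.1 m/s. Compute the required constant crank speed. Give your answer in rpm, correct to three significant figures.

3560

For an in-line slider-crank, |v_piston| = rω|sinθ|·[1 + r cosθ/√(L² − r² sin²θ)].
With r = 0.0464 m, L = 0.1625 m, θ = 59.3°: the bracketed kinematic factor |dx/dθ| = 0.045897 m.
ω = v/|dx/dθ| = 17.1/0.045897 = 372.57 rad/s.
N = 60ω/(2π) = 3557.8 rpm.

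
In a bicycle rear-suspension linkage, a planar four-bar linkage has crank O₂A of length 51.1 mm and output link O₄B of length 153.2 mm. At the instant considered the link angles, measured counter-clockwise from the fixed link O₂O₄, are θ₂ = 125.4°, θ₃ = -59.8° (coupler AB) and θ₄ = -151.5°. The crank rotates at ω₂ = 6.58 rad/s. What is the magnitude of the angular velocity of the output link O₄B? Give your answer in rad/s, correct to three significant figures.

ω₂ = 6.58 rad/s
Differentiating the loop-closure r₂e^{iθ₂}+r₃e^{iθ₃}=r₁+r₄e^{iθ₄} gives r₂ω₂e^{iθ₂}+r₃ω₃e^{iθ₃}=r₄ω₄e^{iθ₄}.
Eliminating the other unknown: ω₄ = r₂ω₂ sin(θ₂−θ₃) / [r₄ sin(θ₄−θ₃)].
Numerator sine = -0.09063; denominator sine = -0.99956.
Result = 0.0511·6.58·(-0.09063) / (0.1532·(-0.99956)) = +0.199 rad/s; magnitude 0.199 rad/s.

0.199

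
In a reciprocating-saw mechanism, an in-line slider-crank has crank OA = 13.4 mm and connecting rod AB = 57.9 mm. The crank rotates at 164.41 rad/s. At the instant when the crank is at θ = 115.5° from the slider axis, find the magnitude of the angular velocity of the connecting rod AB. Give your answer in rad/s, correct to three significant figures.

ω = 164.4 rad/s
The rod makes angle φ with the slider axis where L sinφ = r sinθ; differentiating, L cosφ·φ̇ = r ω cosθ.
L cosφ = √(L² − r² sin²θ) = 0.056623 m.
|ω_rod| = r ω |cosθ| / √(L² − r² sin²θ) = 0.0134·164.4·0.43051/0.056623 = 16.75 rad/s.

16.8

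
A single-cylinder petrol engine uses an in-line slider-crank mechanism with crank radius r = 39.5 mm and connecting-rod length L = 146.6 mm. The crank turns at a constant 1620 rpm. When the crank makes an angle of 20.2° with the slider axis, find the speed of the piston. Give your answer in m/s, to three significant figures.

2.90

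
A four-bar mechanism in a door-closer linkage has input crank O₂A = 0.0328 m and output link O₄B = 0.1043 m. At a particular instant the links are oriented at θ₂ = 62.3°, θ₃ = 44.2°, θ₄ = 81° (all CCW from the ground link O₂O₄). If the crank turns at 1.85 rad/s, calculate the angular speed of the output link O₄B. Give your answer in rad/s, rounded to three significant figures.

0.302

ω₂ = 1.85 rad/s
Differentiating the loop-closure r₂e^{iθ₂}+r₃e^{iθ₃}=r₁+r₄e^{iθ₄} gives r₂ω₂e^{iθ₂}+r₃ω₃e^{iθ₃}=r₄ω₄e^{iθ₄}.
Eliminating the other unknown: ω₄ = r₂ω₂ sin(θ₂−θ₃) / [r₄ sin(θ₄−θ₃)].
Numerator sine = +0.31068; denominator sine = +0.59902.
Result = 0.0328·1.85·(+0.31068) / (0.1043·(+0.59902)) = +0.30173 rad/s; magnitude 0.30173 rad/s.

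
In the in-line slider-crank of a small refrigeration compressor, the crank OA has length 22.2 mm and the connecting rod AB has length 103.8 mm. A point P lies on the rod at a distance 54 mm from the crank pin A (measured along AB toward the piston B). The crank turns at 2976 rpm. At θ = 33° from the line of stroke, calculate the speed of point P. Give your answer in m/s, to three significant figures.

ω = 311.6 rad/s.  Crank-pin speed |V_A| = rω = 6.9185 m/s, perpendicular to OA.
Rod angle: sinφ = −(r/L) sinθ ⇒ φ = -6.689°; ω_rod = −rω cosθ/√(L²−r²sin²θ) = -56.283 rad/s.
V_P = V_A + ω_rod × AP, with AP = 0.054 m along the rod.
Components: V_Px = −rω sinθ − a·ω_rod·sinφ = -4.1221 m/s;  V_Py = rω cosθ + a·ω_rod·cosφ = +2.7838 m/s.
|V_P| = √(V_Px² + V_Py²) = 4.9741 m/s.

4.97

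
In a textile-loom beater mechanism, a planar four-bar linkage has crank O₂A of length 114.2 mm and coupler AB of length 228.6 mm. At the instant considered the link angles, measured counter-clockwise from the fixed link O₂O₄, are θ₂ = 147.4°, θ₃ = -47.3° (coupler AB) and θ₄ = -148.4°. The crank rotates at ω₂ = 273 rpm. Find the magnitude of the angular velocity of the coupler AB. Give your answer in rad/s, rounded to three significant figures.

13.1

ω₂ = 28.59 rad/s (from 273 rpm).
Differentiating the loop-closure r₂e^{iθ₂}+r₃e^{iθ₃}=r₁+r₄e^{iθ₄} gives r₂ω₂e^{iθ₂}+r₃ω₃e^{iθ₃}=r₄ω₄e^{iθ₄}.
Eliminating the other unknown: ω₃ = r₂ω₂ sin(θ₄−θ₂) / [r₃ sin(θ₃−θ₄)].
Numerator sine = +0.90032; denominator sine = +0.98129.
Result = 0.1142·28.59·(+0.90032) / (0.2286·(+0.98129)) = +13.103 rad/s; magnitude 13.103 rad/s.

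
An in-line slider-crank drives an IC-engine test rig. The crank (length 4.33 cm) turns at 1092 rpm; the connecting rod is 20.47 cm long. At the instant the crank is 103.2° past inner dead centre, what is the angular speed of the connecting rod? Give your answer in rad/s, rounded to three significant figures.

5.64

ω = 114.4 rad/s (converted from 1092 rpm).
The rod makes angle φ with the slider axis where L sinφ = r sinθ; differentiating, L cosφ·φ̇ = r ω cosθ.
L cosφ = √(L² − r² sin²θ) = 0.20031 m.
|ω_rod| = r ω |cosθ| / √(L² − r² sin²θ) = 0.0433·114.4·0.22835/0.20031 = 5.6446 rad/s.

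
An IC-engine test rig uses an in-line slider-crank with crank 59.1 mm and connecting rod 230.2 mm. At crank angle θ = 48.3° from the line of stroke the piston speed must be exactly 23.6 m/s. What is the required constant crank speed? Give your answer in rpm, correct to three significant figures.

4350

For an in-line slider-crank, |v_piston| = rω|sinθ|·[1 + r cosθ/√(L² − r² sin²θ)].
With r = 0.0591 m, L = 0.2302 m, θ = 48.3°: the bracketed kinematic factor |dx/dθ| = 0.051805 m.
ω = v/|dx/dθ| = 23.6/0.051805 = 455.56 rad/s.
N = 60ω/(2π) = 4350.2 rpm.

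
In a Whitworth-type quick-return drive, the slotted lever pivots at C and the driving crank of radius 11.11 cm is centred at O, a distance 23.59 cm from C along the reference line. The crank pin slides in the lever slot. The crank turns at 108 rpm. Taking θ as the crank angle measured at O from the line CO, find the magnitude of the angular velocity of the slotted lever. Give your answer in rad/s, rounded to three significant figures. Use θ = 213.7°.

4.39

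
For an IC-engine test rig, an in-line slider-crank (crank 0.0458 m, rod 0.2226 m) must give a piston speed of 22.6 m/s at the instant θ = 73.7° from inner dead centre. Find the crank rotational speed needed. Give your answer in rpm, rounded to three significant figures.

For an in-line slider-crank, |v_piston| = rω|sinθ|·[1 + r cosθ/√(L² − r² sin²θ)].
With r = 0.0458 m, L = 0.2226 m, θ = 73.7°: the bracketed kinematic factor |dx/dθ| = 0.046549 m.
ω = v/|dx/dθ| = 22.6/0.046549 = 485.51 rad/s.
N = 60ω/(2π) = 4636.3 rpm.

4640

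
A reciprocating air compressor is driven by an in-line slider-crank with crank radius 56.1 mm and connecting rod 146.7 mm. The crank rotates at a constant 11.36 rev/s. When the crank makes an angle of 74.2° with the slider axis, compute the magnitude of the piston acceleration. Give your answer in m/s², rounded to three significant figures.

20.9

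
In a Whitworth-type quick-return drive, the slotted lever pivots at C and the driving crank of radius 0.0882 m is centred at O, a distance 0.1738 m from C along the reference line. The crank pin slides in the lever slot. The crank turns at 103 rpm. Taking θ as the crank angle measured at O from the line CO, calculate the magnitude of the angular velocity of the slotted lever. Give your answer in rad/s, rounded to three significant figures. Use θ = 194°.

ω = 10.79 rad/s (from 103 rpm).
Crank pin A relative to C: A = (d + r cosθ, r sinθ); lever angle φ = atan2(r sinθ, d + r cosθ).
Differentiating tanφ: φ̇ = rω(d cosθ + r)/(d² + r² + 2dr cosθ).
d² + r² + 2dr cosθ = |CA|² = 0.00823804 m²;  d cosθ + r = -0.080437 m.
|ω_lever| = |0.0882·10.79·-0.080437| / 0.00823804 = 9.289 rad/s.

9.29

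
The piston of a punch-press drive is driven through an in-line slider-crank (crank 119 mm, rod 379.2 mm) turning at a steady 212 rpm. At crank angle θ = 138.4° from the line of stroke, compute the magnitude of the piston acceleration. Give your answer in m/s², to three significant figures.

41.2

ω = 2π·212/60 = 22.2 rad/s
x(θ) = r cosθ + √(L² − r² sin²θ); with ω constant, a = ω²·d²x/dθ².
d²x/dθ² = −r cosθ − r²(cos2θ)/√u − r⁴ sin²2θ/(4u^{3/2}),  u = L² − r² sin²θ = 0.13755 m².
Substituting r = 0.119 m, L = 0.3792 m, θ = 138.4°: d²x/dθ² = +0.083498 m.
a = ω²·d²x/dθ² = (22.2)²·(+0.083498) = +41.153 m/s²;  |a| = 41.153 m/s².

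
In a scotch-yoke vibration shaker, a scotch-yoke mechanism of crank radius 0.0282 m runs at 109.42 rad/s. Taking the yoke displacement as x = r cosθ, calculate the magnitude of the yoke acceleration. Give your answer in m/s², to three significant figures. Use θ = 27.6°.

299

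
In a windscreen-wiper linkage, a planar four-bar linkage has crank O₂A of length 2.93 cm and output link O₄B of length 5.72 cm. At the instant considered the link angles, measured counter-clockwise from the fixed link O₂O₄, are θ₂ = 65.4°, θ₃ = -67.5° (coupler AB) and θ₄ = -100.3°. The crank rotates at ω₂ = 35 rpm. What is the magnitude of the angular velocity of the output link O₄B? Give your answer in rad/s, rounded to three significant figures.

ω₂ = 3.665 rad/s (from 35 rpm).
Differentiating the loop-closure r₂e^{iθ₂}+r₃e^{iθ₃}=r₁+r₄e^{iθ₄} gives r₂ω₂e^{iθ₂}+r₃ω₃e^{iθ₃}=r₄ω₄e^{iθ₄}.
Eliminating the other unknown: ω₄ = r₂ω₂ sin(θ₂−θ₃) / [r₄ sin(θ₄−θ₃)].
Numerator sine = +0.73254; denominator sine = -0.54171.
Result = 0.0293·3.665·(+0.73254) / (0.0572·(-0.54171)) = -2.5388 rad/s; magnitude 2.5388 rad/s.

2.54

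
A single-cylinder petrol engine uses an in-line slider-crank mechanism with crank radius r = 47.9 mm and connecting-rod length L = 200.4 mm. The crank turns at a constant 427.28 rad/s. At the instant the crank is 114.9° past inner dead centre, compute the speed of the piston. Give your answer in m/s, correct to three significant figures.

16.7

ω = 427.3 rad/s
For an in-line slider-crank, x = r cosθ + √(L² − r² sin²θ), so v = −rω sinθ·[1 + r cosθ/√(L² − r² sin²θ)].
With r = 0.0479 m, L = 0.2004 m, θ = 114.9°: √(L² − r² sin²θ) = 0.19563 m.
v = −0.0479·427.3·0.90704·[1 + 0.0479·-0.42104/0.19563] = -16.65 m/s.
|v| = 16.65 m/s.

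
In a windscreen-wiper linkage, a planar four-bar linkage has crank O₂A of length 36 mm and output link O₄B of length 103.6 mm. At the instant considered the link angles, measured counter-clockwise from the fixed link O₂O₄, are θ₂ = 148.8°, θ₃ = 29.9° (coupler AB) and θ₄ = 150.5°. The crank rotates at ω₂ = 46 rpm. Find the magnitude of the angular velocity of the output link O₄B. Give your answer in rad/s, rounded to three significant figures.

ω₂ = 4.817 rad/s (from 46 rpm).
Differentiating the loop-closure r₂e^{iθ₂}+r₃e^{iθ₃}=r₁+r₄e^{iθ₄} gives r₂ω₂e^{iθ₂}+r₃ω₃e^{iθ₃}=r₄ω₄e^{iθ₄}.
Eliminating the other unknown: ω₄ = r₂ω₂ sin(θ₂−θ₃) / [r₄ sin(θ₄−θ₃)].
Numerator sine = +0.87546; denominator sine = +0.86074.
Result = 0.036·4.817·(+0.87546) / (0.1036·(+0.86074)) = +1.7025 rad/s; magnitude 1.7025 rad/s.

1.70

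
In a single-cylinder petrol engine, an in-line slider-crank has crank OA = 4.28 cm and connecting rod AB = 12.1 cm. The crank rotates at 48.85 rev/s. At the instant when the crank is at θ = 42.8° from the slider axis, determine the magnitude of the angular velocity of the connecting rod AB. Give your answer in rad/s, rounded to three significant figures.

ω = 306.9 rad/s (converted from 48.85 rev/s).
The rod makes angle φ with the slider axis where L sinφ = r sinθ; differentiating, L cosφ·φ̇ = r ω cosθ.
L cosφ = √(L² − r² sin²θ) = 0.11745 m.
|ω_rod| = r ω |cosθ| / √(L² − r² sin²θ) = 0.0428·306.9·0.73373/0.11745 = 82.065 rad/s.

82.1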